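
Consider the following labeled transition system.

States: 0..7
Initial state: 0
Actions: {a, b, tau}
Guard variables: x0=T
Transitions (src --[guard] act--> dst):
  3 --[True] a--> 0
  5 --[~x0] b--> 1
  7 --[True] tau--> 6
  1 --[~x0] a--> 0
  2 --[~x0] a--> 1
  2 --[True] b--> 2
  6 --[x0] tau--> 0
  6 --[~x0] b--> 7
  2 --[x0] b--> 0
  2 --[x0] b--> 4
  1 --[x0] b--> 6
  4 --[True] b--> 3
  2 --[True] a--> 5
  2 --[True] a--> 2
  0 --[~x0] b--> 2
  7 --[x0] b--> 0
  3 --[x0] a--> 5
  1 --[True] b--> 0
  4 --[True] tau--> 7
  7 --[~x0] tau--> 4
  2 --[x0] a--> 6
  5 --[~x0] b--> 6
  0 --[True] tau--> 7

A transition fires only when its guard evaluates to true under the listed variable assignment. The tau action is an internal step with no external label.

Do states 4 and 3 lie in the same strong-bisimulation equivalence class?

Answer: NOT BISIMILAR

Analysis:
Bisimulation quotient by refinement:
  round 0: {{0,1,2,3,4,5,6,7}}
  round 1: {{0,6},{1},{2},{3},{4,7},{5}}
  round 2: {{0},{1},{2},{3},{4},{5},{6},{7}}
8 equivalence class(es) (converged in 3)
4∈{4}, 3∈{3}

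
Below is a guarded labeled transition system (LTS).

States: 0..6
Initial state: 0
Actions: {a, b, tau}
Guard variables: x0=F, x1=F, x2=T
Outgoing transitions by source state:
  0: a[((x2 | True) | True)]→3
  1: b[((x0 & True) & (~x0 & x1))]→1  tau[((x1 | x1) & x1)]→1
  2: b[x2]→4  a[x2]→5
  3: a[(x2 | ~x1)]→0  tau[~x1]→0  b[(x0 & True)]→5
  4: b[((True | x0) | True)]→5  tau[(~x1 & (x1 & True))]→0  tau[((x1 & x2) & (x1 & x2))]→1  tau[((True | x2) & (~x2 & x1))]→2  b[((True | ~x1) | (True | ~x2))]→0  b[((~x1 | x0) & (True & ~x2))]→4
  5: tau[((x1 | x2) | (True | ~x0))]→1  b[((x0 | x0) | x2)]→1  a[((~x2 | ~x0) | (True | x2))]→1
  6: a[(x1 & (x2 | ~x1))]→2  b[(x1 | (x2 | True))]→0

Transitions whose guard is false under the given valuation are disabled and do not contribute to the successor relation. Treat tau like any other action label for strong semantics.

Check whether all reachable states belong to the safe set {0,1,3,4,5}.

Safe = {0,1,3,4,5}
Reach set: {0,3}
  0: ok
  3: ok

Answer: INVARIANT HOLDS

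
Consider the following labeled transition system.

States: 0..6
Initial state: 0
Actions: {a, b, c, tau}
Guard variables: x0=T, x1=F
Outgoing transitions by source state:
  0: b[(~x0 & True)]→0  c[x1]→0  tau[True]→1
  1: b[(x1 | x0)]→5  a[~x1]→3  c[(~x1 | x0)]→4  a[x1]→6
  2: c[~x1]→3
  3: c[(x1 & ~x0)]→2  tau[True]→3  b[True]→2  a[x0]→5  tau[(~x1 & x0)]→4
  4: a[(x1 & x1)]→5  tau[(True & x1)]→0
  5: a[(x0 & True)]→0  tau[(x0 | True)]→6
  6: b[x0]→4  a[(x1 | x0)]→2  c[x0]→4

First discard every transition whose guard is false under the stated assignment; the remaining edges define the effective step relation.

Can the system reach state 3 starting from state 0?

Answer: REACHABLE

Analysis:
After dropping false guards: 14 live edges.
Layer 0: {0}
Layer 1: {1}  now seen {0,1}
Layer 2: {3,4,5}  now seen {0,1,3,4,5}
Layer 3: {2,6}  now seen {0,1,2,3,4,5,6}
R = {0,1,2,3,4,5,6}
Path to 3: tau·a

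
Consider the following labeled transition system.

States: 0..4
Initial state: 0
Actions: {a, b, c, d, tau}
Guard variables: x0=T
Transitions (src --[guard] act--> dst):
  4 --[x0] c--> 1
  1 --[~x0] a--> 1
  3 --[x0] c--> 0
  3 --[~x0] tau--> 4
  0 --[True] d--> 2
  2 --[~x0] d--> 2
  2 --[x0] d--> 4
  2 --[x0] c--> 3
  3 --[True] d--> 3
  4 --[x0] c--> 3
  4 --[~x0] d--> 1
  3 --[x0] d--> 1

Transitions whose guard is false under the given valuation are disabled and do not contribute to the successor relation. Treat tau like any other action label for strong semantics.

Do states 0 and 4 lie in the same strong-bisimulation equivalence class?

Answer: NOT BISIMILAR

Analysis:
Refine partition for ~:
  round 0: {{0,1,2,3,4}}
  round 1: {{0},{1},{2,3},{4}}
  round 2: {{0},{1},{2},{3},{4}}
stable after 3 split(s): 5 block(s)
0∈{0}, 4∈{4}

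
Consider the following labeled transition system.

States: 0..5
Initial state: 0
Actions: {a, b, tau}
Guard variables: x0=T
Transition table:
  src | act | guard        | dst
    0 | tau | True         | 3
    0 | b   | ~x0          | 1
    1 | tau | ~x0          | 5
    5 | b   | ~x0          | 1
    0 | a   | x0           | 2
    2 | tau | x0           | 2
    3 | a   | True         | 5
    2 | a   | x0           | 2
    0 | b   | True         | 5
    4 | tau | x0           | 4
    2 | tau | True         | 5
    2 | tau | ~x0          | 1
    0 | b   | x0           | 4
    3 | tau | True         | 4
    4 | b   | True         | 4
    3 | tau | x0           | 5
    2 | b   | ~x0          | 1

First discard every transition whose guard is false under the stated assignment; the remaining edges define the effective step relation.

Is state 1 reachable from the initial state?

Answer: UNREACHABLE

Analysis:
Guard filter leaves 12 enabled edge(s).
L0 = {0}
L1 = {2,3,4,5}  cumulative {0,2,3,4,5}
Reachable = {0,2,3,4,5}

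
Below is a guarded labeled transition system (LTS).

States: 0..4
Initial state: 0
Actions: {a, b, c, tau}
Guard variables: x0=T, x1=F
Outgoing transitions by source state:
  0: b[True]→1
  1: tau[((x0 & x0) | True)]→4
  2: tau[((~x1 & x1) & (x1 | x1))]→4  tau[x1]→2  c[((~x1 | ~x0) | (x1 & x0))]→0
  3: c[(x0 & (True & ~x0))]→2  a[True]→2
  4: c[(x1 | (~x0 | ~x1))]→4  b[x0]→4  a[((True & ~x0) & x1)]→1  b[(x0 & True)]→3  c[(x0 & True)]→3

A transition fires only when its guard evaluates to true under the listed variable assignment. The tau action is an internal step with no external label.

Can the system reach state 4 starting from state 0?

8 transition(s) survive guard evaluation.
depth 0: {0}
depth 1: {1}  cumulative {0,1}
depth 2: {4}  cumulative {0,1,4}
depth 3: {3}  cumulative {0,1,3,4}
depth 4: {2}  cumulative {0,1,2,3,4}
Reach set: {0,1,2,3,4}
Path to 4: b·tau

Answer: REACHABLE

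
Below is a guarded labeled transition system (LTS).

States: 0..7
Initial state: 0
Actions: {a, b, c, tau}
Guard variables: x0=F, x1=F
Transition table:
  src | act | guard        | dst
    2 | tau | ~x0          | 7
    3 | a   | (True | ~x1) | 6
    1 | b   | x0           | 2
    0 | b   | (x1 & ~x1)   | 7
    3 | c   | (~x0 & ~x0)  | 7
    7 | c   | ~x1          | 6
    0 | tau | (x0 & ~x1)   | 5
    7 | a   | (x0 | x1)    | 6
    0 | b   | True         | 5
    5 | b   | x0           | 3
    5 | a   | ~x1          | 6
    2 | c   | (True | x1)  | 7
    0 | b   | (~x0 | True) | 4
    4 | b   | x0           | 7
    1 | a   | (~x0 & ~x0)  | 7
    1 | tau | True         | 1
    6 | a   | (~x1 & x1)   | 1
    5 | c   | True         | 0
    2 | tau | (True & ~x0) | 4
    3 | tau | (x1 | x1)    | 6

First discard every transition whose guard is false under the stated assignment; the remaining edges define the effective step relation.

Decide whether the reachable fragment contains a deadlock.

Reachable = {0,4,5,6}
  0: b→4  b→5  [deg 2]
  4: ∅  [deadlock]
  5: a→6  c→0  [deg 2]
  6: ∅  [deadlock]
witness 4: b

Answer: DEADLOCK at state 4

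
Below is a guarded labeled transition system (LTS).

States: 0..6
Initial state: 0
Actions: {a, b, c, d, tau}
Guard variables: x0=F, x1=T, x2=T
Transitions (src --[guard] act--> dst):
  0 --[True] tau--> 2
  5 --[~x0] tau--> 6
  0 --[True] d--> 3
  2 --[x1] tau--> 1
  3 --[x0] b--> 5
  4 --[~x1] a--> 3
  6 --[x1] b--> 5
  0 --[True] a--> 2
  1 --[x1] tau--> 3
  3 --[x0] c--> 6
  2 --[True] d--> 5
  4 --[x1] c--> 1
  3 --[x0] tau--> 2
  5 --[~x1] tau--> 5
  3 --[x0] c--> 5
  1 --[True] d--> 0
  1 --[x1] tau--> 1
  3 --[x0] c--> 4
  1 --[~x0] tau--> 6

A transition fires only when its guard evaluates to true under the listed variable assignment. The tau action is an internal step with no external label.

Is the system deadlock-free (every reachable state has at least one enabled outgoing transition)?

Answer: DEADLOCK at state 3

Working:
Reach set: {0,1,2,3,5,6}
  0: a→2  d→3  tau→2  [3 out]
  1: d→0  tau→1  tau→3  tau→6  [4 out]
  2: d→5  tau→1  [2 out]
  3: ∅  [deadlock]
  5: tau→6  [1 out]
  6: b→5  [1 out]
Path to 3: d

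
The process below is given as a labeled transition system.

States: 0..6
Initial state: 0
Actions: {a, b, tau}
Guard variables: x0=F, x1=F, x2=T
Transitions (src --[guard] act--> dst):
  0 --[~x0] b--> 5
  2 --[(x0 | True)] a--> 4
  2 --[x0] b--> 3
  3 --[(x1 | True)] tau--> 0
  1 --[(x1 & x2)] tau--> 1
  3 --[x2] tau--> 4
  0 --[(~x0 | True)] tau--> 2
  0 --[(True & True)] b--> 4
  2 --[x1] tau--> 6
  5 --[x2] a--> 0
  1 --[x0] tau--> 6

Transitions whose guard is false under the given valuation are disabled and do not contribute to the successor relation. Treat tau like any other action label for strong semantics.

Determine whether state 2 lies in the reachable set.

Answer: REACHABLE

Trace:
After dropping false guards: 7 live edges.
depth 0: {0}
depth 1: {2,4,5}  now seen {0,2,4,5}
Reach set: {0,2,4,5}
witness 2: tau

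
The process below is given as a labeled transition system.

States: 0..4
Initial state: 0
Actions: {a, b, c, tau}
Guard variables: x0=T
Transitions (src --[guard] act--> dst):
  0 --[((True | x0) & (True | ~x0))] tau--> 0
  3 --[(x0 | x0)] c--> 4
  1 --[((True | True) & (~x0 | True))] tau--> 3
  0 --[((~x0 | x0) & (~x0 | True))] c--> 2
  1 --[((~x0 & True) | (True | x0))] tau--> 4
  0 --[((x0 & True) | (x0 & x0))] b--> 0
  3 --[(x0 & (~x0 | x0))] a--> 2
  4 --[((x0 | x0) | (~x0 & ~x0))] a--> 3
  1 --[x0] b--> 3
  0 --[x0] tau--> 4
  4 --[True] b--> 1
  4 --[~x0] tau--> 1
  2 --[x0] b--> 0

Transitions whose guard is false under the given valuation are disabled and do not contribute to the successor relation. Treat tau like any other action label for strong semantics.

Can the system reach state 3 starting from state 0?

12 transition(s) survive guard evaluation.
Layer 0: {0}
Layer 1: {2,4}  total {0,2,4}
Layer 2: {1,3}  total {0,1,2,3,4}
Reach set: {0,1,2,3,4}
Path to 3: tau·a

Answer: REACHABLE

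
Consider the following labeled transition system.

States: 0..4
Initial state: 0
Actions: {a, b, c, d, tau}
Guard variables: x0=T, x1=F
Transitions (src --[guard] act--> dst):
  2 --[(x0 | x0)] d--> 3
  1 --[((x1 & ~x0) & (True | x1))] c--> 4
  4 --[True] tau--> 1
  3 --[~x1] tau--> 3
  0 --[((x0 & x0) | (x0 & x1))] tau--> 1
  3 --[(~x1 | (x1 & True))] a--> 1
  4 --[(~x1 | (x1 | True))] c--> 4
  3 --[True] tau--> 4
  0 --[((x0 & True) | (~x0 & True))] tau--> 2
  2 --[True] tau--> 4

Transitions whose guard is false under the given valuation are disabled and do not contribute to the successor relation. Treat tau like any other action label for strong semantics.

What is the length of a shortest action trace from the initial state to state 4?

Breadth-first toward 4:
  Layer 0: {0}
  Layer 1: {1,2}
  Layer 2: {3,4}
4 enters at depth 2; path tau·tau

Answer: 2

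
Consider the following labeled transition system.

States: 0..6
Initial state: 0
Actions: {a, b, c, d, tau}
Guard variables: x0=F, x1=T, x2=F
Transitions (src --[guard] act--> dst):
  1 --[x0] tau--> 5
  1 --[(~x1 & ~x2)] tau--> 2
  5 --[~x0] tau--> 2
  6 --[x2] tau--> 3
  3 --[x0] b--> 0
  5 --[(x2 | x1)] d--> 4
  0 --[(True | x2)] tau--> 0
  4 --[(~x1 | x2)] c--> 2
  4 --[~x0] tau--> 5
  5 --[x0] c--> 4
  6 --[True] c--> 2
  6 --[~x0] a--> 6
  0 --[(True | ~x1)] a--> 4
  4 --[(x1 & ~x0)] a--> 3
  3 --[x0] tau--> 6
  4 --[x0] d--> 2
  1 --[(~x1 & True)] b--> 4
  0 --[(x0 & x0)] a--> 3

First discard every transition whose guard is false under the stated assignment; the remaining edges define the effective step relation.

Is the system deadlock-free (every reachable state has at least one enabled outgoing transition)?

Reachable = {0,2,3,4,5}
  0: a→4  tau→0  [2 out]
  2: ∅  [no exit]
  3: ∅  [no exit]
  4: a→3  tau→5  [2 out]
  5: d→4  tau→2  [2 out]
witness 2: a·tau·tau

Answer: DEADLOCK at state 2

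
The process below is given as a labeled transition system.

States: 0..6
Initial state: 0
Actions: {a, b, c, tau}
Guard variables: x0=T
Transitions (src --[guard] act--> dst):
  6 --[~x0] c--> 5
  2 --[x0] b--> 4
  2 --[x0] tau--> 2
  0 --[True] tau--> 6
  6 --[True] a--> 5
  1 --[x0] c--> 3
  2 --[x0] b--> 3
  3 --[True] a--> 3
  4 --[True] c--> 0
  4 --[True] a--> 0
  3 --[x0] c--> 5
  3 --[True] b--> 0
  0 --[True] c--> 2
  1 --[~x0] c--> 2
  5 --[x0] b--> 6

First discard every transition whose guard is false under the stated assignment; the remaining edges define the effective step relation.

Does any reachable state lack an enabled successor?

R = {0,2,3,4,5,6}
  0: c→2  tau→6  [2 out]
  2: b→3  b→4  tau→2  [3 out]
  3: a→3  b→0  c→5  [3 out]
  4: a→0  c→0  [2 out]
  5: b→6  [1 out]
  6: a→5  [1 out]

Answer: DEADLOCK-FREE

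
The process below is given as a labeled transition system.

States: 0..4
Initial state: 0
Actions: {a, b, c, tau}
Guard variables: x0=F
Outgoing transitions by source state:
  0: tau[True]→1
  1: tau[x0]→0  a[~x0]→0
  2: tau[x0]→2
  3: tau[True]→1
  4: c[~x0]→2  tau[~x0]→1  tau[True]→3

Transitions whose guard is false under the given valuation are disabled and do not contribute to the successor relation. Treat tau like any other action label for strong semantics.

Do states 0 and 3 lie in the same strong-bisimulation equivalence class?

Answer: BISIMILAR

Working:
Refine partition for ~:
  round 0: {{0,1,2,3,4}}
  round 1: {{0,3},{1},{2},{4}}
4 equivalence class(es) (converged in 2)
0∈{0,3}, 3∈{0,3}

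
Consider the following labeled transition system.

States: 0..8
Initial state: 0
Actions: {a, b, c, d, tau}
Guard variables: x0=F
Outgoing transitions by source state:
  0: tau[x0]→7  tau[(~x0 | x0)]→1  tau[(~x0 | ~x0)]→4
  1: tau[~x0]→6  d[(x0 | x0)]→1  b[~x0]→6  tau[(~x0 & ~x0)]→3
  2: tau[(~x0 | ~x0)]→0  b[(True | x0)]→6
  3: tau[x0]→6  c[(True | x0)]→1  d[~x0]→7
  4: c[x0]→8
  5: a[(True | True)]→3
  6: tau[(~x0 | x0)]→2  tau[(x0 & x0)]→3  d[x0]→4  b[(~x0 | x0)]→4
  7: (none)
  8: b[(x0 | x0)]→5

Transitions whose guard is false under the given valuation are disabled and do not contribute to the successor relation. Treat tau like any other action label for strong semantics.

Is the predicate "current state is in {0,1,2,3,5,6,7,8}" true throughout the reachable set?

Answer: INVARIANT VIOLATED at state 4

Trace:
Inv-set: {0,1,2,3,5,6,7,8}
Reachable = {0,1,2,3,4,6,7}
  0: ✓
  1: ✓
  2: ✓
  3: ✓
  4: outside
  6: ✓
  7: ✓
witness against invariant: tau → 4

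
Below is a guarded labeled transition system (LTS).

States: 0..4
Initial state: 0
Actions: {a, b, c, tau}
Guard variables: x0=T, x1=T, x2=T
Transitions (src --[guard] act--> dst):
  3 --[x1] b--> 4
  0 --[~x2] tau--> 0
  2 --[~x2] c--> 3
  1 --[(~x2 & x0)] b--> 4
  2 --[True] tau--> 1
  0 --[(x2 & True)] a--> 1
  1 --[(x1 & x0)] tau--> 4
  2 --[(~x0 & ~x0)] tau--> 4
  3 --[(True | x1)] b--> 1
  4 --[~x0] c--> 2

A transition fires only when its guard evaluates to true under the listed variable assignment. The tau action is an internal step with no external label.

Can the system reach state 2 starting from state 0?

Answer: UNREACHABLE

Working:
Guard filter leaves 5 enabled edge(s).
L0 = {0}
L1 = {1}  cumulative {0,1}
L2 = {4}  cumulative {0,1,4}
Reach set: {0,1,4}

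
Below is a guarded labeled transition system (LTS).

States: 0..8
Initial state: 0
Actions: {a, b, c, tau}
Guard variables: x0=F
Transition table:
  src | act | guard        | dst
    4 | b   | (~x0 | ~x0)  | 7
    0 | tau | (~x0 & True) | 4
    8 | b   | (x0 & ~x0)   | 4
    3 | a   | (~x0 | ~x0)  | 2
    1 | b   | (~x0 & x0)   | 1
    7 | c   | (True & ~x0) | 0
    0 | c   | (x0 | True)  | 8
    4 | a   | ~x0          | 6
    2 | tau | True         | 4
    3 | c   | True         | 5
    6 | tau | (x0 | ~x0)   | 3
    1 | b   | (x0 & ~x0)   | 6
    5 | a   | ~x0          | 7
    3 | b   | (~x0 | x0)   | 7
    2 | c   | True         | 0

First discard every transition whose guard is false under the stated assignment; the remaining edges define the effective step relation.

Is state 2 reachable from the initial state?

Answer: REACHABLE

Trace:
After dropping false guards: 12 live edges.
depth 0: {0}
depth 1: {4,8}  cumulative {0,4,8}
depth 2: {6,7}  cumulative {0,4,6,7,8}
depth 3: {3}  cumulative {0,3,4,6,7,8}
depth 4: {2,5}  cumulative {0,2,3,4,5,6,7,8}
R = {0,2,3,4,5,6,7,8}
trace reaching 2: tau·a·tau·a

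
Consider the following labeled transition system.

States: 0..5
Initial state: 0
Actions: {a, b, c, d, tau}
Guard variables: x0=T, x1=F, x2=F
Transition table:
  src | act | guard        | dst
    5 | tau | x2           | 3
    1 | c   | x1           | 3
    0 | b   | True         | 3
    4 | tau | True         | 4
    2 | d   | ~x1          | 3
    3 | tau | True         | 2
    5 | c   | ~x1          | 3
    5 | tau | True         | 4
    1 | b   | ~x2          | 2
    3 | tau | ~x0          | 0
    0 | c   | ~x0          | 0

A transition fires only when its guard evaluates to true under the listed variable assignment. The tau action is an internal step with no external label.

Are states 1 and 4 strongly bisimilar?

Answer: NOT BISIMILAR

Trace:
Bisimulation quotient by refinement:
  π0 = {{0,1,2,3,4,5}}
  π1 = {{0,1},{2},{3,4},{5}}
  π2 = {{0},{1},{2},{3},{4},{5}}
6 equivalence class(es) (converged in 3)
1∈{1}, 4∈{4}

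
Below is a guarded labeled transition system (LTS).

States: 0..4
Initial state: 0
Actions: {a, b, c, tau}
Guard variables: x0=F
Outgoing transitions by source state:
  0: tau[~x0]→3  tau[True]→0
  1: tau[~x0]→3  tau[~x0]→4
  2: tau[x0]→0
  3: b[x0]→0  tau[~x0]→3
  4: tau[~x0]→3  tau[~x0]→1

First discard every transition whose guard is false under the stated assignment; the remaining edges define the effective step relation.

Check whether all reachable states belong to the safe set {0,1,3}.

Safe = {0,1,3}
Reachable = {0,3}
  0: ✓
  3: ✓

Answer: INVARIANT HOLDS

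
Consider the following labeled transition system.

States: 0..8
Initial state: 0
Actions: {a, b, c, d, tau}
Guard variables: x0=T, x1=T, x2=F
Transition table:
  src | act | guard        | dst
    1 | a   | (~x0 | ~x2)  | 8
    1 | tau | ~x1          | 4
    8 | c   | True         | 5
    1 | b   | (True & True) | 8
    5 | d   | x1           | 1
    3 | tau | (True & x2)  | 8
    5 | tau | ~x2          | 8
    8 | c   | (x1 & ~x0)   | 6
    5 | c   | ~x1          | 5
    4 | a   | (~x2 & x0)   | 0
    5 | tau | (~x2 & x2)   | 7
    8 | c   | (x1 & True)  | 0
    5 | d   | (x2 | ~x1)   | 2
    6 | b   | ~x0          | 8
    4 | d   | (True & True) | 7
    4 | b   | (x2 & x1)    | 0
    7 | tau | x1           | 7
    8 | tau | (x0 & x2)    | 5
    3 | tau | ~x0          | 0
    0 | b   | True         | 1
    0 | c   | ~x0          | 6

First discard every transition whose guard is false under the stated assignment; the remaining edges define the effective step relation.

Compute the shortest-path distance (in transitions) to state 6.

Answer: UNREACHABLE

Analysis:
Breadth-first toward 6:
  L0 = {0}
  L1 = {1}
  L2 = {8}
  L3 = {5}
6 never appears.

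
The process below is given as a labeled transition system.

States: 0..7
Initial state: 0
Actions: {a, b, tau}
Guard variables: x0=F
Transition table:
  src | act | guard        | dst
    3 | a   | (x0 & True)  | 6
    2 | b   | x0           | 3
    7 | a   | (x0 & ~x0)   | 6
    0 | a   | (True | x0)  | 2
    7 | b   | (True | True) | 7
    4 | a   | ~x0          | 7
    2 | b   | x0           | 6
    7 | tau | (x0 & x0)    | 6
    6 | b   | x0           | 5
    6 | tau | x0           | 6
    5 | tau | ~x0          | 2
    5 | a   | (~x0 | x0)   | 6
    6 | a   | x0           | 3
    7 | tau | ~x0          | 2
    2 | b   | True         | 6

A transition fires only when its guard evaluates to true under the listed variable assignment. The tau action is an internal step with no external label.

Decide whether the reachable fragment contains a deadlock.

Answer: DEADLOCK at state 6

Analysis:
Reach set: {0,2,6}
  0: a→2  [1 exit(s)]
  2: b→6  [1 exit(s)]
  6: ∅  [deadlock]
witness 6: a·b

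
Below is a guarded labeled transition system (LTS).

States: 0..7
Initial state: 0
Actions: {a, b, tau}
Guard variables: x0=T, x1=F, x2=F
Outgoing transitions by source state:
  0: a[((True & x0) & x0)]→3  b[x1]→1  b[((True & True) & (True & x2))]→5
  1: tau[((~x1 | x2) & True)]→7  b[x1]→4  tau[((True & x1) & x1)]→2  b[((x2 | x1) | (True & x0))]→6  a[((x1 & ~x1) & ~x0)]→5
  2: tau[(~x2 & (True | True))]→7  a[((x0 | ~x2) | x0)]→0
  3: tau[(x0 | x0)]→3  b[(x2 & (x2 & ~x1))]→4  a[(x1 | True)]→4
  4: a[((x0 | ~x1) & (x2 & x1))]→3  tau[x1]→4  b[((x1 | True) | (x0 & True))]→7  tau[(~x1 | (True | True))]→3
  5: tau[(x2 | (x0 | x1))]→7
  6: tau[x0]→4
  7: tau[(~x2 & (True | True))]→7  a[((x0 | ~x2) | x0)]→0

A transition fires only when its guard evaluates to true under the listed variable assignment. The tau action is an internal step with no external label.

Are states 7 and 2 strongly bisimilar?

Refine partition for ~:
  π0 = {{0,1,2,3,4,5,6,7}}
  π1 = {{0},{1,4},{2,3,7},{5,6}}
  π2 = {{0},{1},{2,7},{3},{4},{5},{6}}
7 equivalence class(es) (converged in 3)
7∈{2,7}, 2∈{2,7}

Answer: BISIMILAR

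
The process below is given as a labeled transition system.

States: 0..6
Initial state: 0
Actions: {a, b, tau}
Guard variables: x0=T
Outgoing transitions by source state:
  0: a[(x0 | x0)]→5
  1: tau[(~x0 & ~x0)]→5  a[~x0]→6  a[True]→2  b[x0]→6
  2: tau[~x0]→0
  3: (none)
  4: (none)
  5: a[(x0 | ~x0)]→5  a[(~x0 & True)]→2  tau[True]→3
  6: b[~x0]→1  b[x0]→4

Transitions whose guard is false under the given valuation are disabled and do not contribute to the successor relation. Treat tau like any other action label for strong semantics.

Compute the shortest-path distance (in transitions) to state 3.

Answer: 2

Analysis:
Breadth-first toward 3:
  Layer 0: {0}
  Layer 1: {5}
  Layer 2: {3}
first hit 3 at d=2 via a·tau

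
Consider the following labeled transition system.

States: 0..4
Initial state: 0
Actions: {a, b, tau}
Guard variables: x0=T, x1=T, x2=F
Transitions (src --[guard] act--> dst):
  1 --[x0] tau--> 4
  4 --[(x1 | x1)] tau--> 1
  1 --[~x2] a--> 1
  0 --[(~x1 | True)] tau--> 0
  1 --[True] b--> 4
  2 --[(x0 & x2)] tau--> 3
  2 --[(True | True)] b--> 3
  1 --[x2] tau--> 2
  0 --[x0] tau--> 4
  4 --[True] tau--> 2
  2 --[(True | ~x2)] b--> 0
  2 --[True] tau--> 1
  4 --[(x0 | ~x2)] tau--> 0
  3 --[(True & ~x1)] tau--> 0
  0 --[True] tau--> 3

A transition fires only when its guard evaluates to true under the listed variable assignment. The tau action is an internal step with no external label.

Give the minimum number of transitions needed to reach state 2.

Layered search for 2:
  depth 0: {0}
  depth 1: {3,4}
  depth 2: {1,2}
2 enters at depth 2; path tau·tau

Answer: 2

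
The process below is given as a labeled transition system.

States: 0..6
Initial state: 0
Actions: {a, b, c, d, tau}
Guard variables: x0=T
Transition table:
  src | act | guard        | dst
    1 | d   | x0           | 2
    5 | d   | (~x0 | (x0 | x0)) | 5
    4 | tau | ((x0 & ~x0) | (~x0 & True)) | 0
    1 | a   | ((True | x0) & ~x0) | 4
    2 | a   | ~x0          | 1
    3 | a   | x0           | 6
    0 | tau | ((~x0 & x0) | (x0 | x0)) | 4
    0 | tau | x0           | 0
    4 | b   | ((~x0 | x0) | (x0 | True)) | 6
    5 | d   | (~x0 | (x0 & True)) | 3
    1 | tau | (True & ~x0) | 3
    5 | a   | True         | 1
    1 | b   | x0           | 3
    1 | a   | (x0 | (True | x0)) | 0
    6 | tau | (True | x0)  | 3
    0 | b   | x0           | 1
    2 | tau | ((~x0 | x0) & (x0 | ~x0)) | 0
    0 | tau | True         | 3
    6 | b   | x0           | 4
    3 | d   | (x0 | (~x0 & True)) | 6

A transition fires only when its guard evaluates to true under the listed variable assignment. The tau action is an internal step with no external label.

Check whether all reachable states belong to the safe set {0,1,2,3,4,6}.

Allowed set {0,1,2,3,4,6}
Reach set: {0,1,2,3,4,6}
  0: ok
  1: ok
  2: ok
  3: ok
  4: ok
  6: ok

Answer: INVARIANT HOLDS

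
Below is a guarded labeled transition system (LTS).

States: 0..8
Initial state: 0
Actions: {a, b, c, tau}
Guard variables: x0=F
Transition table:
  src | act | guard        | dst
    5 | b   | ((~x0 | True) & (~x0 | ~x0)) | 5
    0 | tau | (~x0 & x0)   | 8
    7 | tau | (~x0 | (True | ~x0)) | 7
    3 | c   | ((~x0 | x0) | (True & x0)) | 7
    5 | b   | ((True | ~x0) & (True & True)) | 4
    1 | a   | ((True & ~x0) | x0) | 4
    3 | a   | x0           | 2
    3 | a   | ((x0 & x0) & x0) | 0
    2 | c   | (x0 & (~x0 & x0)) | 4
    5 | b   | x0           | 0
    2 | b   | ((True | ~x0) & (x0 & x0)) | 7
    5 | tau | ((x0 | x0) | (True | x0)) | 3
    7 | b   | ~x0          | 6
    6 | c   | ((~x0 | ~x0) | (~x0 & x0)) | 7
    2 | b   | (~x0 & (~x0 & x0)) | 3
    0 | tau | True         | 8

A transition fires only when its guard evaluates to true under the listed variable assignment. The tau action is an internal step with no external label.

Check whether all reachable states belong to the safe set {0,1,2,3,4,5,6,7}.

Answer: INVARIANT VIOLATED at state 8

Working:
Safe = {0,1,2,3,4,5,6,7}
R = {0,8}
  0: ok
  8: ✗ unsafe
witness against invariant: tau → 8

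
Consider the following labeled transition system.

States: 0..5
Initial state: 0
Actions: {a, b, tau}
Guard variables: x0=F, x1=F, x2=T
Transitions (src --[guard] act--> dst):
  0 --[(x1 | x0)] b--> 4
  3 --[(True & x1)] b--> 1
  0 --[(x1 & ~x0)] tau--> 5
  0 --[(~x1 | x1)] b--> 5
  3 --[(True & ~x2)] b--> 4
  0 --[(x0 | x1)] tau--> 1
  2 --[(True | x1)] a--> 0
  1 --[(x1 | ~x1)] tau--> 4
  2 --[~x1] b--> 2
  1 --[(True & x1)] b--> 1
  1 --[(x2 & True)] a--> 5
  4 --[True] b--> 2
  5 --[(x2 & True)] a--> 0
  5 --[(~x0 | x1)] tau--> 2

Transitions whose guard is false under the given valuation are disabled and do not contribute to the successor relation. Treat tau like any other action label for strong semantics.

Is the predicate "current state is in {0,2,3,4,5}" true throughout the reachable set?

Inv-set: {0,2,3,4,5}
Reach set: {0,2,5}
  0: ok
  2: ok
  5: ok

Answer: INVARIANT HOLDS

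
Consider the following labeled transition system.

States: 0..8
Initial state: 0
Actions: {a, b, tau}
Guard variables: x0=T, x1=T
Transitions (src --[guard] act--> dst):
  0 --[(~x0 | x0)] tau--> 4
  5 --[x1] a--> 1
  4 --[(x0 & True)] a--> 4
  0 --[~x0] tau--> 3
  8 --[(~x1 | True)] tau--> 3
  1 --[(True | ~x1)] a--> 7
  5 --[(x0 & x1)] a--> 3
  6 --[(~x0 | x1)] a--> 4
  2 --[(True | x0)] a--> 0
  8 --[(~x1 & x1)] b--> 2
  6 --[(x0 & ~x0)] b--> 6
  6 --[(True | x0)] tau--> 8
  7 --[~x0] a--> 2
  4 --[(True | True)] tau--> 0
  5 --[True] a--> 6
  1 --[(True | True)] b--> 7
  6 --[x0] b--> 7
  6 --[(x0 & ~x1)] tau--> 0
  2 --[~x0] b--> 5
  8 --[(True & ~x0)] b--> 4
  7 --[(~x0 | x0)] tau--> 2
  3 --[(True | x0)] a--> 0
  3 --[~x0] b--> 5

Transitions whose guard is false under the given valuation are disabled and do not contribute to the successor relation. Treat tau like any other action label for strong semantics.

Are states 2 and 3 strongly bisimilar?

Refine partition for ~:
  round 0: {{0,1,2,3,4,5,6,7,8}}
  round 1: {{0,7,8},{1},{2,3,5},{4},{6}}
  round 2: {{0},{1},{2,3},{4},{5},{6},{7,8}}
7 equivalence class(es) (converged in 3)
2∈{2,3}, 3∈{2,3}

Answer: BISIMILAR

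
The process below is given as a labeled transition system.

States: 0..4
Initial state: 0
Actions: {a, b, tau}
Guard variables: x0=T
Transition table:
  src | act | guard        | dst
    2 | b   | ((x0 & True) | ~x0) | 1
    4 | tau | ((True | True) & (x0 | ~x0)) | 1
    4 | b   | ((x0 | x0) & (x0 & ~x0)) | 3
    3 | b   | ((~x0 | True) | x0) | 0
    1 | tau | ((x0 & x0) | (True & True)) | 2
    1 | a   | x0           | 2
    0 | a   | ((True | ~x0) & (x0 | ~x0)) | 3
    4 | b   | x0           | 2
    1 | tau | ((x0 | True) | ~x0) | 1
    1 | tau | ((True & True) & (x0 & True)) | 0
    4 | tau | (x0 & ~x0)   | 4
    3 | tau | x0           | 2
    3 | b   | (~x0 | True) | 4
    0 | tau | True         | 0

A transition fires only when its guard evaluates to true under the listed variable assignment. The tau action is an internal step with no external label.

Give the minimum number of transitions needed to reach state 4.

Answer: 2

Working:
Layered search for 4:
  depth 0: {0}
  depth 1: {3}
  depth 2: {2,4}
first hit 4 at d=2 via a·b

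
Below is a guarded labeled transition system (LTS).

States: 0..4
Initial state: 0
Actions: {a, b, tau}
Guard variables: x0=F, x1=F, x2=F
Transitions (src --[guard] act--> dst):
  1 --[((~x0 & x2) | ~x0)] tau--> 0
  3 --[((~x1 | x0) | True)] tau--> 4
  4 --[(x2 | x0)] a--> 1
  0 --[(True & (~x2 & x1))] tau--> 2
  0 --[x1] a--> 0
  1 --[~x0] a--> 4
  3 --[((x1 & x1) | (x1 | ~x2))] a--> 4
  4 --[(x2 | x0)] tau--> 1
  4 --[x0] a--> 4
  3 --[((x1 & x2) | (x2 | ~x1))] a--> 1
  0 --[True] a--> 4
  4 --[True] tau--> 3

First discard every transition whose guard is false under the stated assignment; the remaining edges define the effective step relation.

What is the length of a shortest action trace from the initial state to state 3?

Answer: 2

Analysis:
Breadth-first toward 3:
  Layer 0: {0}
  Layer 1: {4}
  Layer 2: {3}
first hit 3 at d=2 via a·tau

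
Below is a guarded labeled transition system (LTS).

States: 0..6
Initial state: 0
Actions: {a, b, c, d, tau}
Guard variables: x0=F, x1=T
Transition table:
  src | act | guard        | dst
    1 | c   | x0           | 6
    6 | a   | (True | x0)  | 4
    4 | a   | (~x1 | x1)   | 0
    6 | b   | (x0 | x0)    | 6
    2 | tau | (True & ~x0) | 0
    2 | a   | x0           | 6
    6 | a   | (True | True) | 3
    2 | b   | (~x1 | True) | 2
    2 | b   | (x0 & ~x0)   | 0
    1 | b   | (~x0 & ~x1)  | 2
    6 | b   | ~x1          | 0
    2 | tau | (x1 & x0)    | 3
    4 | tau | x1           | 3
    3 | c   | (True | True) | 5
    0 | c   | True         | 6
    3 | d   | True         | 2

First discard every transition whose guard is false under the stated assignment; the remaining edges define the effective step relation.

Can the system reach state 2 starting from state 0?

Answer: REACHABLE

Analysis:
After dropping false guards: 9 live edges.
Layer 0: {0}
Layer 1: {6}  now seen {0,6}
Layer 2: {3,4}  now seen {0,3,4,6}
Layer 3: {2,5}  now seen {0,2,3,4,5,6}
Reachable = {0,2,3,4,5,6}
witness 2: c·a·d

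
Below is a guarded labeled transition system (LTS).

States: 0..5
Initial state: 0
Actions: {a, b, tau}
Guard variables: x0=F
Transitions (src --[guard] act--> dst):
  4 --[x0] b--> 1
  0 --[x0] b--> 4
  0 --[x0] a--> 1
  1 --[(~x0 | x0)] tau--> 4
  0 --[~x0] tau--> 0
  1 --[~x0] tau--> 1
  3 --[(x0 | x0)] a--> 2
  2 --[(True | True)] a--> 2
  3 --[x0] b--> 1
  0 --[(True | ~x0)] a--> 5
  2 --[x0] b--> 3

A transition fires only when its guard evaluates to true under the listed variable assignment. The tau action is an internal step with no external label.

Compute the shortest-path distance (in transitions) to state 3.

Layered search for 3:
  Layer 0: {0}
  Layer 1: {5}
3 never appears.

Answer: UNREACHABLE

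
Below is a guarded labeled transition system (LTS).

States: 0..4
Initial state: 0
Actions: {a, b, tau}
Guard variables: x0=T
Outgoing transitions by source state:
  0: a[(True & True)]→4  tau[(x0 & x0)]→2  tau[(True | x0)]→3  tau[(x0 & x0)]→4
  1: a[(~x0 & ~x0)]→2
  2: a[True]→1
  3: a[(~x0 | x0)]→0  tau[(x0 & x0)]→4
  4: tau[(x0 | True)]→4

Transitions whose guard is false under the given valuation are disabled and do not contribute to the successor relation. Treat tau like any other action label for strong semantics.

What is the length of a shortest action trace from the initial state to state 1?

BFS to 1:
  depth 0: {0}
  depth 1: {2,3,4}
  depth 2: {1}
first hit 1 at d=2 via tau·a

Answer: 2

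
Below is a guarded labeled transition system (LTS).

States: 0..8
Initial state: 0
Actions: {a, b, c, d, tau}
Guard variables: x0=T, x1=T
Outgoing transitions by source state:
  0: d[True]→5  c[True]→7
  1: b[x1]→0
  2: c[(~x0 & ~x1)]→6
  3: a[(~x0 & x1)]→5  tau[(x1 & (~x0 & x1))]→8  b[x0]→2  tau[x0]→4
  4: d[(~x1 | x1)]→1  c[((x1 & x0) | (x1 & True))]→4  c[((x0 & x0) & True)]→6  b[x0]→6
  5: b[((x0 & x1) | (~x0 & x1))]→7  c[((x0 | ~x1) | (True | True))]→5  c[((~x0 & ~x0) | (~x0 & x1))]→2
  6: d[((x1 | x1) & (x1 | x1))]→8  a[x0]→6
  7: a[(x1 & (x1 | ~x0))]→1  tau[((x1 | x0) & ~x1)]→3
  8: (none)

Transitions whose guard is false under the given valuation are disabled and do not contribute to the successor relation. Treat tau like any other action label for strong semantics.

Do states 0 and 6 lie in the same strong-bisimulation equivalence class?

Bisimulation quotient by refinement:
  π0 = {{0,1,2,3,4,5,6,7,8}}
  π1 = {{0},{1},{2,8},{3},{4},{5},{6},{7}}
8 equivalence class(es) (converged in 2)
[0]={0}  [6]={6}

Answer: NOT BISIMILAR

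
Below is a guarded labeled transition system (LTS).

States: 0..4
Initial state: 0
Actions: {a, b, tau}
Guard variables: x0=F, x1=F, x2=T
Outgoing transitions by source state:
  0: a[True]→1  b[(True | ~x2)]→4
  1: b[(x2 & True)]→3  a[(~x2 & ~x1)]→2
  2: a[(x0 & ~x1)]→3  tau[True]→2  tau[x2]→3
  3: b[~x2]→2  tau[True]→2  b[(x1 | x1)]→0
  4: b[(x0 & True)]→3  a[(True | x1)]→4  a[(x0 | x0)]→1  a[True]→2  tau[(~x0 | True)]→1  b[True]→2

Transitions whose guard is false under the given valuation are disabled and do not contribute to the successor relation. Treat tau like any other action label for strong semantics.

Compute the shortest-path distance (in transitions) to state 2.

Layered search for 2:
  depth 0: {0}
  depth 1: {1,4}
  depth 2: {2,3}
2 enters at depth 2; path b·a

Answer: 2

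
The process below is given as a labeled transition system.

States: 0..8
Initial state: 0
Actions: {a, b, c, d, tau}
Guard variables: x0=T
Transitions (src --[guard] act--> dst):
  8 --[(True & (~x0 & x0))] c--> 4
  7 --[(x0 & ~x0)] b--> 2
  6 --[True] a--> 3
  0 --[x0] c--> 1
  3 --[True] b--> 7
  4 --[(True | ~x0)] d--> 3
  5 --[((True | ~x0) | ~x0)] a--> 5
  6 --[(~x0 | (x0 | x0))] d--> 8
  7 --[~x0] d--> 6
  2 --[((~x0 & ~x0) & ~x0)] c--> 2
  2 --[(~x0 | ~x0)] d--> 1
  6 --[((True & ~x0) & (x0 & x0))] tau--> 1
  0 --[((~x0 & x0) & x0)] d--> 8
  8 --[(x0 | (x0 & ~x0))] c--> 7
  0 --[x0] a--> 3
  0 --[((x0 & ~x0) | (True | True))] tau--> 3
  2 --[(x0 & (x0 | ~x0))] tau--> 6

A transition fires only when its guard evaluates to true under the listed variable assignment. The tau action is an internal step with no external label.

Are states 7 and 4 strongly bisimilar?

Answer: NOT BISIMILAR

Working:
Refine partition for ~:
  π0 = {{0,1,2,3,4,5,6,7,8}}
  π1 = {{0},{1,7},{2},{3},{4},{5},{6},{8}}
Fixed point at round 2; 8 class(es).
class of 7: {1,7}; class of 4: {4}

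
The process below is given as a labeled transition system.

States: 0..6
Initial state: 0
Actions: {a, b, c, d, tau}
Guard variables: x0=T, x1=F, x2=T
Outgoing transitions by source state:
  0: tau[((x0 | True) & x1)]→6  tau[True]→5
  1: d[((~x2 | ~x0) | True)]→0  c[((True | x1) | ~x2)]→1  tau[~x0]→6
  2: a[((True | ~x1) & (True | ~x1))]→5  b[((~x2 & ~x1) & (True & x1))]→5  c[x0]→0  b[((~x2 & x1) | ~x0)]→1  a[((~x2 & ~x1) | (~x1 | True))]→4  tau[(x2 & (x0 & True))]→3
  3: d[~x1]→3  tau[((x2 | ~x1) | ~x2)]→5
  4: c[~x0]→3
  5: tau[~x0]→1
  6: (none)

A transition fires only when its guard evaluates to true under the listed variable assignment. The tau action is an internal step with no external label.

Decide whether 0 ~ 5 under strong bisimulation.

Bisimulation quotient by refinement:
  P[0] = {{0,1,2,3,4,5,6}}
  P[1] = {{0},{1},{2},{3},{4,5,6}}
stable after 2 split(s): 5 block(s)
0∈{0}, 5∈{4,5,6}

Answer: NOT BISIMILAR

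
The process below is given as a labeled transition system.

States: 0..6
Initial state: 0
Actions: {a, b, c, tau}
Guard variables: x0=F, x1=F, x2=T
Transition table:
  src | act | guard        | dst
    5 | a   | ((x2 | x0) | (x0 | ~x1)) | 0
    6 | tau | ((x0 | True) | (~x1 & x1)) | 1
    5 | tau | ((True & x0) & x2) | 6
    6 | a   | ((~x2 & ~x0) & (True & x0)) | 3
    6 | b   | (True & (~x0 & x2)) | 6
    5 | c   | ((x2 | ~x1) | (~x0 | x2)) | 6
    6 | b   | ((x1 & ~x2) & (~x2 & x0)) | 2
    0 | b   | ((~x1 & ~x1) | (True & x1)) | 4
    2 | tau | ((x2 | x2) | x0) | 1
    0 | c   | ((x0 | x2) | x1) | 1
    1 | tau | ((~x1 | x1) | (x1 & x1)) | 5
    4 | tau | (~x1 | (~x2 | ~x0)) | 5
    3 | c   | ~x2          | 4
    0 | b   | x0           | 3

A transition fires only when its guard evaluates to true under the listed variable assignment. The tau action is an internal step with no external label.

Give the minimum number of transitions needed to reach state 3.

Answer: UNREACHABLE

Analysis:
Breadth-first toward 3:
  L0 = {0}
  L1 = {1,4}
  L2 = {5}
  L3 = {6}
3 never appears.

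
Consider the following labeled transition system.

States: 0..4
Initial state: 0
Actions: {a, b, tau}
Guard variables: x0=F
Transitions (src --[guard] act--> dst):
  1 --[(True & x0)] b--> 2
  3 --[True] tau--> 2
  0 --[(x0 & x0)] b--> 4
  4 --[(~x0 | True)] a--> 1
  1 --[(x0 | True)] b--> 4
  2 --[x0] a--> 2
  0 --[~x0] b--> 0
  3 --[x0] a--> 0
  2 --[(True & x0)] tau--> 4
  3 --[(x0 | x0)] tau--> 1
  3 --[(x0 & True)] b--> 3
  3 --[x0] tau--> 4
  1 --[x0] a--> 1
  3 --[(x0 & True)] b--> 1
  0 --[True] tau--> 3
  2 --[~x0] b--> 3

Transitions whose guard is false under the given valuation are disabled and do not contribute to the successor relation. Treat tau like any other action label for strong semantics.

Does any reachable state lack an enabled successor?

Answer: DEADLOCK-FREE

Analysis:
R = {0,2,3}
  0: b→0  tau→3  [deg 2]
  2: b→3  [deg 1]
  3: tau→2  [deg 1]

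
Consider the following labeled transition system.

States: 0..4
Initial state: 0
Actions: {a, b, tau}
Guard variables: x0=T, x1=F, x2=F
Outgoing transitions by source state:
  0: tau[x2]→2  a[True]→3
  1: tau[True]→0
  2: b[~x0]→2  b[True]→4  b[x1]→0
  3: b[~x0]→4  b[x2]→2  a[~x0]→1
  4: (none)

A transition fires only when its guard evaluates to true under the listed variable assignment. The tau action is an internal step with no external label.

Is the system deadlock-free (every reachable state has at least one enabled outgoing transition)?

R = {0,3}
  0: a→3  [deg 1]
  3: ∅  [no exit]
Path to 3: a

Answer: DEADLOCK at state 3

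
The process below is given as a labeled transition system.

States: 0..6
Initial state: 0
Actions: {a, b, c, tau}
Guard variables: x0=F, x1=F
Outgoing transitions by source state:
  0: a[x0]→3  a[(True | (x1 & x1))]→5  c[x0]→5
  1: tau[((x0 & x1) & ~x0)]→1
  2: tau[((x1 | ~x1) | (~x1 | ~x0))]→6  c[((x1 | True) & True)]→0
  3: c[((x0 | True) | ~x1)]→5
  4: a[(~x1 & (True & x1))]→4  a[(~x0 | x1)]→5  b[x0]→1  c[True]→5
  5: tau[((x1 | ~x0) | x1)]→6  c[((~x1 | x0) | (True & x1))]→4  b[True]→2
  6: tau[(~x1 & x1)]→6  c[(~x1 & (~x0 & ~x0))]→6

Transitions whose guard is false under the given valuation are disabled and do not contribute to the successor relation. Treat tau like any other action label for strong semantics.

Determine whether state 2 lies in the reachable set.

After dropping false guards: 10 live edges.
L0 = {0}
L1 = {5}  total {0,5}
L2 = {2,4,6}  total {0,2,4,5,6}
Reach set: {0,2,4,5,6}
Path to 2: a·b

Answer: REACHABLE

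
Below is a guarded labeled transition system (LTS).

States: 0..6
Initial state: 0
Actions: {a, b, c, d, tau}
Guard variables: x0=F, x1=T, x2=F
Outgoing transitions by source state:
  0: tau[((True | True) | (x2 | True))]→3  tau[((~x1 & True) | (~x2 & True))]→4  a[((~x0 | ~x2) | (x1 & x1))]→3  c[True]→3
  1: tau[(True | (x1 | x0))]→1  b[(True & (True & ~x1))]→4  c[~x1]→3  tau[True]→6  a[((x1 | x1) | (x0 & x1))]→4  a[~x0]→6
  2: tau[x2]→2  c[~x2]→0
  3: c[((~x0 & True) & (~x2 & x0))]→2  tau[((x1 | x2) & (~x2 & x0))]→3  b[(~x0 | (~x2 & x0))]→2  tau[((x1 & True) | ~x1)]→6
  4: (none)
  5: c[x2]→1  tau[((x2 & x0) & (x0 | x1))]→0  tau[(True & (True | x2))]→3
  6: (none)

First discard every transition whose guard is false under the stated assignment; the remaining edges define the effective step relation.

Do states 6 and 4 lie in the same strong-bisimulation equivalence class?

Answer: BISIMILAR

Working:
Refine partition for ~:
  round 0: {{0,1,2,3,4,5,6}}
  round 1: {{0},{1},{2},{3},{4,6},{5}}
stable after 2 split(s): 6 block(s)
class of 6: {4,6}; class of 4: {4,6}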